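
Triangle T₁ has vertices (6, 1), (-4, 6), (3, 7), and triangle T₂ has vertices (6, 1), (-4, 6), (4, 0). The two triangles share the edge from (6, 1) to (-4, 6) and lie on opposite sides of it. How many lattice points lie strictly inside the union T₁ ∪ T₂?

30

The union is the simple quadrilateral with vertices (6, 1), (3, 7), (-4, 6), (4, 0) in order.
The shoelace formula gives twice the area as |(6·7 − 3·1) + (3·6 − (-4)·7) + ((-4)·0 − 4·6) + (4·1 − 6·0)| = 65, so the area is 32.5.
Summing gcd(|Δx|,|Δy|) over the edges gives the boundary count: gcd(3,6) + gcd(7,1) + gcd(8,6) + gcd(2,1) = 3+1+2+1 = 7.
By Pick's theorem I = A − B/2 + 1 = 32.5 − 7/2 + 1 = 30.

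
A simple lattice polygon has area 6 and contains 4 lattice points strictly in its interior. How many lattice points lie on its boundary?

6

Pick's theorem gives A = I + B/2 − 1, so B = 2(A − I + 1) = 2(6 − 4 + 1) = 6.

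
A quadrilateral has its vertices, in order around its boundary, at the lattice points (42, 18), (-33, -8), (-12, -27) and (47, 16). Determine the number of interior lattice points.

The shoelace formula gives twice the area as |[42·(-8) − (-33)·18] + [(-33)·(-27) − (-12)·(-8)] + [(-12)·16 − 47·(-27)] + [47·18 − 42·16]| = 2304, so the area is 1152.
The number of boundary lattice points is Σ gcd(|Δx|,|Δy|) = gcd(75,26) + gcd(21,19) + gcd(59,43) + gcd(5,2) = 1+1+1+1 = 4.
By Pick's theorem A = I + B/2 − 1, so I = 1152 − 4/2 + 1 = 1151.

1151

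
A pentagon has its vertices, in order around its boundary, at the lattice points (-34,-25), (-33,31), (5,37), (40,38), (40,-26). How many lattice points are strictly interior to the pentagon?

4461

By the shoelace formula, twice the signed area is |((-34)·31 − (-33)·(-25)) + ((-33)·37 − 5·31) + (5·38 − 40·37) + (40·(-26) − 40·38) + (40·(-25) − (-34)·(-26))| = 8989, so the area is 8989/2.
The number of boundary lattice points is Σ gcd(|Δx|,|Δy|) = gcd(1,56) + gcd(38,6) + gcd(35,1) + gcd(0,64) + gcd(74,1) = 1+2+1+64+1 = 69.
By Pick's theorem A = I + B/2 − 1, so I = 8989/2 − 69/2 + 1 = 4461.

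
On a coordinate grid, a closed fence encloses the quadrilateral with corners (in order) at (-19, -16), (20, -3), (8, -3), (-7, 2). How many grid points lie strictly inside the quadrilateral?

Using the shoelace formula, 2A = |[(-19)·(-3) − 20·(-16)] + [20·(-3) − 8·(-3)] + [8·2 − (-7)·(-3)] + [(-7)·(-16) − (-19)·2]| = 486, so the area is 243.
Along each edge there are gcd(|Δx|,|Δy|)+1 lattice points, so counting each shared vertex once the boundary has gcd(39,13) + gcd(12,0) + gcd(15,5) + gcd(12,18) = 13+12+5+6 = 36.
Pick's theorem gives I = A − B/2 + 1 = 243 − 36/2 + 1 = 226.

226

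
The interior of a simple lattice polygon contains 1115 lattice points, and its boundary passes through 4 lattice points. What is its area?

1116

By Pick's theorem, A = I + B/2 − 1 = 1115 + 4/2 − 1 = 1116.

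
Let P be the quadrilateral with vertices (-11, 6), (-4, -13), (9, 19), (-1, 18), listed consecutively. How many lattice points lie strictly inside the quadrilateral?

289

By the shoelace formula, twice the signed area is |((-11)·(-13) − (-4)·6) + ((-4)·19 − 9·(-13)) + (9·18 − (-1)·19) + ((-1)·6 − (-11)·18)| = 581, so the area is 581/2.
Along each edge there are gcd(|Δx|,|Δy|)+1 lattice points, so counting each shared vertex once the boundary has gcd(7,19) + gcd(13,32) + gcd(10,1) + gcd(10,12) = 1+1+1+2 = 5.
By Pick's theorem A = I + B/2 − 1, so I = 581/2 − 5/2 + 1 = 289.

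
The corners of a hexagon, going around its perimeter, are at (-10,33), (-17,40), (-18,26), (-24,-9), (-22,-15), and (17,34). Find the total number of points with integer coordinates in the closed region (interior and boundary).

905

Using the shoelace formula, 2A = |((-10)·40 − (-17)·33) + ((-17)·26 − (-18)·40) + ((-18)·(-9) − (-24)·26) + ((-24)·(-15) − (-22)·(-9)) + ((-22)·34 − 17·(-15)) + (17·33 − (-10)·34)| = 1795, so the area is 897.5.
The number of boundary lattice points is Σ gcd(|Δx|,|Δy|) = gcd(7,7) + gcd(1,14) + gcd(6,35) + gcd(2,6) + gcd(39,49) + gcd(27,1) = 7+1+1+2+1+1 = 13.
Pick's theorem gives I = A − B/2 + 1 = 897.5 − 13/2 + 1 = 892, so the closed region contains I + B = 892 + 13 = 905 lattice points.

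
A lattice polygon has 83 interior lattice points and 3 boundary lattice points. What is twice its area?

167

Pick's theorem states A = I + B/2 − 1, so A = 83 + 3/2 − 1 = 167/2.
Hence 2A = 167.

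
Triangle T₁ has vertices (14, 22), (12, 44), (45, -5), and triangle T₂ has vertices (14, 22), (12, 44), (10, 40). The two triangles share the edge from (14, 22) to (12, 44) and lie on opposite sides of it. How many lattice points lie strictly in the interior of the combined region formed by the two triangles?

The union is the simple quadrilateral with vertices (14, 22), (45, -5), (12, 44), (10, 40) in order.
Using the shoelace formula, 2A = |(14·(-5) − 45·22) + (45·44 − 12·(-5)) + (12·40 − 10·44) + (10·22 − 14·40)| = 680, so the area is 340.
Along each edge there are gcd(|Δx|,|Δy|)+1 lattice points, so counting each shared vertex once the boundary has gcd(31,27) + gcd(33,49) + gcd(2,4) + gcd(4,18) = 1+1+2+2 = 6.
By Pick's theorem I = A − B/2 + 1 = 340 − 6/2 + 1 = 338.

338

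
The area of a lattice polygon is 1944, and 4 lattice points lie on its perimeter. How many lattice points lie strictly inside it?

1943

Pick's theorem A = I + B/2 − 1 rearranges to I = A − B/2 + 1 = 1944 − 4/2 + 1 = 1943.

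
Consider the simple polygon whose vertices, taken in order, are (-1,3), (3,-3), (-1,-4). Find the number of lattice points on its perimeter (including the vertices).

10

Along each edge there are gcd(|Δx|,|Δy|)+1 lattice points, so counting each shared vertex once the boundary has gcd(4,6) + gcd(4,1) + gcd(0,7) = 2+1+7 = 10.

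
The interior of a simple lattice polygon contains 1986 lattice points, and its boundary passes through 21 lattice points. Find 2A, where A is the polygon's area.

Pick's theorem states A = I + B/2 − 1, so A = 1986 + 21/2 − 1 = 3991/2.
Hence 2A = 3991.

3991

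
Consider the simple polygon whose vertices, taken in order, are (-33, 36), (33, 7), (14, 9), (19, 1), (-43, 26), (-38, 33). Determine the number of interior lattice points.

The shoelace formula gives twice the area as |[(-33)·7 − 33·36] + [33·9 − 14·7] + [14·1 − 19·9] + [19·26 − (-43)·1] + [(-43)·33 − (-38)·26] + [(-38)·36 − (-33)·33]| = 1550, so the area is 775.
The number of boundary lattice points is Σ gcd(|Δx|,|Δy|) = gcd(66,29) + gcd(19,2) + gcd(5,8) + gcd(62,25) + gcd(5,7) + gcd(5,3) = 1+1+1+1+1+1 = 6.
Pick's theorem gives I = A − B/2 + 1 = 775 − 6/2 + 1 = 773.

773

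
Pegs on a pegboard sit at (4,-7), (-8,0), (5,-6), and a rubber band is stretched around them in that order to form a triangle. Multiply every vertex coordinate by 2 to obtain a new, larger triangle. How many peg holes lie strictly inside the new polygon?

The shoelace formula gives twice the area as |(4·0 − (-8)·(-7)) + ((-8)·(-6) − 5·0) + (5·(-7) − 4·(-6))| = 19, so the area is 9.5.
Summing gcd(|Δx|,|Δy|) over the edges gives the boundary count: gcd(12,7) + gcd(13,6) + gcd(1,1) = 1+1+1 = 3.
Scaling by 2 multiplies the area by 2² = 4 (so the new area is 38) and multiplies the boundary lattice-point count by 2, giving 6.
By Pick's theorem, the interior count of the dilated polygon is 38 − 6/2 + 1 = 36.

36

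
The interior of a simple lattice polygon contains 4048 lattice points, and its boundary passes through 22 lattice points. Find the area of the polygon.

4058

By Pick's theorem, A = I + B/2 − 1 = 4048 + 22/2 − 1 = 4058.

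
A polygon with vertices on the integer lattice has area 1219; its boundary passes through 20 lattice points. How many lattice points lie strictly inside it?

1210

Pick's theorem A = I + B/2 − 1 rearranges to I = A − B/2 + 1 = 1219 − 20/2 + 1 = 1210.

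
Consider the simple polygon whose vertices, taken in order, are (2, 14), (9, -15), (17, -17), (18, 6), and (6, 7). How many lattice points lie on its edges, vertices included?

6

Summing gcd(|Δx|,|Δy|) over the edges gives the boundary count: gcd(7,29) + gcd(8,2) + gcd(1,23) + gcd(12,1) + gcd(4,7) = 1+2+1+1+1 = 6.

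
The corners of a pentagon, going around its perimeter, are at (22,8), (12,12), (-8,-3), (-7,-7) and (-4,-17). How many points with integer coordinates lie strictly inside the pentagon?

344

Using the shoelace formula, 2A = |[22·12 − 12·8] + [12·(-3) − (-8)·12] + [(-8)·(-7) − (-7)·(-3)] + [(-7)·(-17) − (-4)·(-7)] + [(-4)·8 − 22·(-17)]| = 696, so the area is 348.
The number of boundary lattice points is Σ gcd(|Δx|,|Δy|) = gcd(10,4) + gcd(20,15) + gcd(1,4) + gcd(3,10) + gcd(26,25) = 2+5+1+1+1 = 10.
Pick's theorem gives I = A − B/2 + 1 = 348 − 10/2 + 1 = 344.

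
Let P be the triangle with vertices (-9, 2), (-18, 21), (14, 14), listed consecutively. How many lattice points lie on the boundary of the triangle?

3

Along each edge there are gcd(|Δx|,|Δy|)+1 lattice points, so counting each shared vertex once the boundary has gcd(9,19) + gcd(32,7) + gcd(23,12) = 1+1+1 = 3.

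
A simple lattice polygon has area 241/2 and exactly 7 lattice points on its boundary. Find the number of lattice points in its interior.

From Pick's theorem, I = A − B/2 + 1 = 241/2 − 7/2 + 1 = 118.

118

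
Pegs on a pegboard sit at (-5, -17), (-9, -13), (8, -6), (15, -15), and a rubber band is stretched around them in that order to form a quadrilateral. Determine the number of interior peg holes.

The shoelace formula gives twice the area as |[(-5)·(-13) − (-9)·(-17)] + [(-9)·(-6) − 8·(-13)] + [8·(-15) − 15·(-6)] + [15·(-17) − (-5)·(-15)]| = 290, so the area is 145.
Summing gcd(|Δx|,|Δy|) over the edges gives the boundary count: gcd(4,4) + gcd(17,7) + gcd(7,9) + gcd(20,2) = 4+1+1+2 = 8.
By Pick's theorem A = I + B/2 − 1, so I = 145 − 8/2 + 1 = 142.

142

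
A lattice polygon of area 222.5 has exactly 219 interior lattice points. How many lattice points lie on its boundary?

9

Pick's theorem gives A = I + B/2 − 1, so B = 2(A − I + 1) = 2(222.5 − 219 + 1) = 9.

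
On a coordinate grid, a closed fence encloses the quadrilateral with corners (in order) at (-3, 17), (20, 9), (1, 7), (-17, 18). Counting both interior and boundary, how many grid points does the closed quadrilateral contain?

The shoelace formula gives twice the area as |[(-3)·9 − 20·17] + [20·7 − 1·9] + [1·18 − (-17)·7] + [(-17)·17 − (-3)·18]| = 334, so the area is 167.
The number of boundary lattice points is Σ gcd(|Δx|,|Δy|) = gcd(23,8) + gcd(19,2) + gcd(18,11) + gcd(14,1) = 1+1+1+1 = 4.
Pick's theorem gives I = A − B/2 + 1 = 167 − 4/2 + 1 = 166, so the closed region contains I + B = 166 + 4 = 170 lattice points.

170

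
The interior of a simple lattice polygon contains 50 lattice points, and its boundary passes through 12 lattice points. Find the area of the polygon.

55

Pick's theorem states A = I + B/2 − 1, so A = 50 + 12/2 − 1 = 55.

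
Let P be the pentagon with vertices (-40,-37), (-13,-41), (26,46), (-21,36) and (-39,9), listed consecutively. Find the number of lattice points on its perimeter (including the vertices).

15

Along each edge there are gcd(|Δx|,|Δy|)+1 lattice points, so counting each shared vertex once the boundary has gcd(27,4) + gcd(39,87) + gcd(47,10) + gcd(18,27) + gcd(1,46) = 1+3+1+9+1 = 15.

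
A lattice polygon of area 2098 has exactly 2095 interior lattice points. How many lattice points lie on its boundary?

8

Pick's theorem gives A = I + B/2 − 1, so B = 2(A − I + 1) = 2(2098 − 2095 + 1) = 8.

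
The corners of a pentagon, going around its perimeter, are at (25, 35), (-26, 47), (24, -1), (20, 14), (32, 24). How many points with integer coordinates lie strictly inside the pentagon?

The shoelace formula gives twice the area as |(25·47 − (-26)·35) + ((-26)·(-1) − 24·47) + (24·14 − 20·(-1)) + (20·24 − 32·14) + (32·35 − 25·24)| = 1891, so the area is 1891/2.
Along each edge there are gcd(|Δx|,|Δy|)+1 lattice points, so counting each shared vertex once the boundary has gcd(51,12) + gcd(50,48) + gcd(4,15) + gcd(12,10) + gcd(7,11) = 3+2+1+2+1 = 9.
By Pick's theorem A = I + B/2 − 1, so I = 1891/2 − 9/2 + 1 = 942.

942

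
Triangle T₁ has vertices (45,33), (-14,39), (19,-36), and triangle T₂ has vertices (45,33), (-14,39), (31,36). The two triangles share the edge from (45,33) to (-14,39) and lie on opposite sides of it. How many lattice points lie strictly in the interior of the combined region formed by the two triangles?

2157

The union is the simple quadrilateral with vertices (45,33), (19,-36), (-14,39), (31,36) in order.
Using the shoelace formula, 2A = |[45·(-36) − 19·33] + [19·39 − (-14)·(-36)] + [(-14)·36 − 31·39] + [31·33 − 45·36]| = 4320, so the area is 2160.
The number of boundary lattice points is Σ gcd(|Δx|,|Δy|) = gcd(26,69) + gcd(33,75) + gcd(45,3) + gcd(14,3) = 1+3+3+1 = 8.
By Pick's theorem I = A − B/2 + 1 = 2160 − 8/2 + 1 = 2157.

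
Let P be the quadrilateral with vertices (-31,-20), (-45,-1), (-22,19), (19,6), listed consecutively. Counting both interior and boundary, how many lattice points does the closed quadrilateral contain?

Using the shoelace formula, 2A = |((-31)·(-1) − (-45)·(-20)) + ((-45)·19 − (-22)·(-1)) + ((-22)·6 − 19·19) + (19·(-20) − (-31)·6)| = 2433, so the area is 2433/2.
Summing gcd(|Δx|,|Δy|) over the edges gives the boundary count: gcd(14,19) + gcd(23,20) + gcd(41,13) + gcd(50,26) = 1+1+1+2 = 5.
Pick's theorem gives I = A − B/2 + 1 = 2433/2 − 5/2 + 1 = 1215, so the closed region contains I + B = 1215 + 5 = 1220 lattice points.

1220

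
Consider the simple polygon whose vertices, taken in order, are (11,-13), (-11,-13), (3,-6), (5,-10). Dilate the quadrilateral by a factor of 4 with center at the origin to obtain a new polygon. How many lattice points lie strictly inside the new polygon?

1021

By the shoelace formula, twice the signed area is |(11·(-13) − (-11)·(-13)) + ((-11)·(-6) − 3·(-13)) + (3·(-10) − 5·(-6)) + (5·(-13) − 11·(-10))| = 136, so the area is 68.
The number of boundary lattice points is Σ gcd(|Δx|,|Δy|) = gcd(22,0) + gcd(14,7) + gcd(2,4) + gcd(6,3) = 22+7+2+3 = 34.
Scaling by 4 multiplies the area by 4² = 16 (so the new area is 1088) and multiplies the boundary lattice-point count by 4, giving 136.
By Pick's theorem, the interior count of the dilated polygon is 1088 − 136/2 + 1 = 1021.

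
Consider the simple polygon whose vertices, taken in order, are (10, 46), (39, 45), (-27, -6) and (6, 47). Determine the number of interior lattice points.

The shoelace formula gives twice the area as |(10·45 − 39·46) + (39·(-6) − (-27)·45) + ((-27)·47 − 6·(-6)) + (6·46 − 10·47)| = 1790, so the area is 895.
Along each edge there are gcd(|Δx|,|Δy|)+1 lattice points, so counting each shared vertex once the boundary has gcd(29,1) + gcd(66,51) + gcd(33,53) + gcd(4,1) = 1+3+1+1 = 6.
Pick's theorem gives I = A − B/2 + 1 = 895 − 6/2 + 1 = 893.

893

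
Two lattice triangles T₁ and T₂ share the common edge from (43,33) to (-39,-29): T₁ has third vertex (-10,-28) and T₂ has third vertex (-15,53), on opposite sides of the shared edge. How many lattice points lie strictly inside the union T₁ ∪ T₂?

3474

The union is the simple quadrilateral with vertices (43,33), (-10,-28), (-39,-29), (-15,53) in order.
The shoelace formula gives twice the area as |[43·(-28) − (-10)·33] + [(-10)·(-29) − (-39)·(-28)] + [(-39)·53 − (-15)·(-29)] + [(-15)·33 − 43·53]| = 6952, so the area is 3476.
Along each edge there are gcd(|Δx|,|Δy|)+1 lattice points, so counting each shared vertex once the boundary has gcd(53,61) + gcd(29,1) + gcd(24,82) + gcd(58,20) = 1+1+2+2 = 6.
By Pick's theorem I = A − B/2 + 1 = 3476 − 6/2 + 1 = 3474.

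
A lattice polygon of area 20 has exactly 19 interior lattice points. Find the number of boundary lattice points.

Pick's theorem gives A = I + B/2 − 1, so B = 2(A − I + 1) = 2(20 − 19 + 1) = 4.

4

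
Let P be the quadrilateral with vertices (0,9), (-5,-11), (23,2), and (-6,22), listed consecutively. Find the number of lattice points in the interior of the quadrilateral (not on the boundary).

373

By the shoelace formula, twice the signed area is |[0·(-11) − (-5)·9] + [(-5)·2 − 23·(-11)] + [23·22 − (-6)·2] + [(-6)·9 − 0·22]| = 752, so the area is 376.
The number of boundary lattice points is Σ gcd(|Δx|,|Δy|) = gcd(5,20) + gcd(28,13) + gcd(29,20) + gcd(6,13) = 5+1+1+1 = 8.
Pick's theorem gives I = A − B/2 + 1 = 376 − 8/2 + 1 = 373.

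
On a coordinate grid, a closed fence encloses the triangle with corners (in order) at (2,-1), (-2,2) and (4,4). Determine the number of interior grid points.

The shoelace formula gives twice the area as |[2·2 − (-2)·(-1)] + [(-2)·4 − 4·2] + [4·(-1) − 2·4]| = 26, so the area is 13.
Along each edge there are gcd(|Δx|,|Δy|)+1 lattice points, so counting each shared vertex once the boundary has gcd(4,3) + gcd(6,2) + gcd(2,5) = 1+2+1 = 4.
Pick's theorem gives I = A − B/2 + 1 = 13 − 4/2 + 1 = 12.

12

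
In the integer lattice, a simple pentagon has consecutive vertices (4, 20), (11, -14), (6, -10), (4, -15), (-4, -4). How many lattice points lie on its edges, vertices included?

12

The number of boundary lattice points is Σ gcd(|Δx|,|Δy|) = gcd(7,34) + gcd(5,4) + gcd(2,5) + gcd(8,11) + gcd(8,24) = 1+1+1+1+8 = 12.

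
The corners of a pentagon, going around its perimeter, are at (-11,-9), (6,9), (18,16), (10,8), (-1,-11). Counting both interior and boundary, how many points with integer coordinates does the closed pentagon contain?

178

Using the shoelace formula, 2A = |[(-11)·9 − 6·(-9)] + [6·16 − 18·9] + [18·8 − 10·16] + [10·(-11) − (-1)·8] + [(-1)·(-9) − (-11)·(-11)]| = 341, so the area is 170.5.
Along each edge there are gcd(|Δx|,|Δy|)+1 lattice points, so counting each shared vertex once the boundary has gcd(17,18) + gcd(12,7) + gcd(8,8) + gcd(11,19) + gcd(10,2) = 1+1+8+1+2 = 13.
Pick's theorem gives I = A − B/2 + 1 = 170.5 − 13/2 + 1 = 165, so the closed region contains I + B = 165 + 13 = 178 lattice points.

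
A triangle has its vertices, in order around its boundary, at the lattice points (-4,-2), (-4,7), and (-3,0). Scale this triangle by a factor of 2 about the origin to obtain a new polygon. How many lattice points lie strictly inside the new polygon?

The shoelace formula gives twice the area as |((-4)·7 − (-4)·(-2)) + ((-4)·0 − (-3)·7) + ((-3)·(-2) − (-4)·0)| = 9, so the area is 9/2.
Summing gcd(|Δx|,|Δy|) over the edges gives the boundary count: gcd(0,9) + gcd(1,7) + gcd(1,2) = 9+1+1 = 11.
Scaling by 2 multiplies the area by 2² = 4 (so the new area is 18) and multiplies the boundary lattice-point count by 2, giving 22.
By Pick's theorem, the interior count of the dilated polygon is 18 − 22/2 + 1 = 8.

8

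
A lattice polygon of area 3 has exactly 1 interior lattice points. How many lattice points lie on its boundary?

Pick's theorem gives A = I + B/2 − 1, so B = 2(A − I + 1) = 2(3 − 1 + 1) = 6.

6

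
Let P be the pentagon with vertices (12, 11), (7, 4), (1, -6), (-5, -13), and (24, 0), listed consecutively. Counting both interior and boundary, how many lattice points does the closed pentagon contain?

233

The shoelace formula gives twice the area as |(12·4 − 7·11) + (7·(-6) − 1·4) + (1·(-13) − (-5)·(-6)) + ((-5)·0 − 24·(-13)) + (24·11 − 12·0)| = 458, so the area is 229.
The number of boundary lattice points is Σ gcd(|Δx|,|Δy|) = gcd(5,7) + gcd(6,10) + gcd(6,7) + gcd(29,13) + gcd(12,11) = 1+2+1+1+1 = 6.
Pick's theorem gives I = A − B/2 + 1 = 229 − 6/2 + 1 = 227, so the closed region contains I + B = 227 + 6 = 233 lattice points.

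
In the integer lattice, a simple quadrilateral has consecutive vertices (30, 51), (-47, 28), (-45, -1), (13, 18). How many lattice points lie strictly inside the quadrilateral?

1934

By the shoelace formula, twice the signed area is |[30·28 − (-47)·51] + [(-47)·(-1) − (-45)·28] + [(-45)·18 − 13·(-1)] + [13·51 − 30·18]| = 3870, so the area is 1935.
The number of boundary lattice points is Σ gcd(|Δx|,|Δy|) = gcd(77,23) + gcd(2,29) + gcd(58,19) + gcd(17,33) = 1+1+1+1 = 4.
Pick's theorem gives I = A − B/2 + 1 = 1935 − 4/2 + 1 = 1934.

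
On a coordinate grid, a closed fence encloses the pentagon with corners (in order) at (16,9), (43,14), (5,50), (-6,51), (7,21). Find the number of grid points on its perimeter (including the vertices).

Summing gcd(|Δx|,|Δy|) over the edges gives the boundary count: gcd(27,5) + gcd(38,36) + gcd(11,1) + gcd(13,30) + gcd(9,12) = 1+2+1+1+3 = 8.

8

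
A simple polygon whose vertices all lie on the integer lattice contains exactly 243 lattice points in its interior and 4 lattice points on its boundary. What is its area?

244

Pick's theorem states A = I + B/2 − 1, so A = 243 + 4/2 − 1 = 244.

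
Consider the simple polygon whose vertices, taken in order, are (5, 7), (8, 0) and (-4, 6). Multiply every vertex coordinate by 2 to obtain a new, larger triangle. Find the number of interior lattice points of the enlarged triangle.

By the shoelace formula, twice the signed area is |(5·0 − 8·7) + (8·6 − (-4)·0) + ((-4)·7 − 5·6)| = 66, so the area is 33.
Summing gcd(|Δx|,|Δy|) over the edges gives the boundary count: gcd(3,7) + gcd(12,6) + gcd(9,1) = 1+6+1 = 8.
Scaling by 2 multiplies the area by 2² = 4 (so the new area is 132) and multiplies the boundary lattice-point count by 2, giving 16.
By Pick's theorem, the interior count of the dilated polygon is 132 − 16/2 + 1 = 125.

125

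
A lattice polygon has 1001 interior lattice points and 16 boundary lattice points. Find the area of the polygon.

1008

By Pick's theorem, A = I + B/2 − 1 = 1001 + 16/2 − 1 = 1008.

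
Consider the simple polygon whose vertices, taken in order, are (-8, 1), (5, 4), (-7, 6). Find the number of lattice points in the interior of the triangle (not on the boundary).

Using the shoelace formula, 2A = |[(-8)·4 − 5·1] + [5·6 − (-7)·4] + [(-7)·1 − (-8)·6]| = 62, so the area is 31.
Summing gcd(|Δx|,|Δy|) over the edges gives the boundary count: gcd(13,3) + gcd(12,2) + gcd(1,5) = 1+2+1 = 4.
Pick's theorem gives I = A − B/2 + 1 = 31 − 4/2 + 1 = 30.

30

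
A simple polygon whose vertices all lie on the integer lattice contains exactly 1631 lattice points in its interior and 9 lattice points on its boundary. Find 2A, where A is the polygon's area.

3269

By Pick's theorem, A = I + B/2 − 1 = 1631 + 9/2 − 1 = 3269/2.
Hence 2A = 3269.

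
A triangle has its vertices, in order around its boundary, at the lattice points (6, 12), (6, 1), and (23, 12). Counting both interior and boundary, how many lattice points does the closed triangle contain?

109

The shoelace formula gives twice the area as |[6·1 − 6·12] + [6·12 − 23·1] + [23·12 − 6·12]| = 187, so the area is 187/2.
Summing gcd(|Δx|,|Δy|) over the edges gives the boundary count: gcd(0,11) + gcd(17,11) + gcd(17,0) = 11+1+17 = 29.
Pick's theorem gives I = A − B/2 + 1 = 187/2 − 29/2 + 1 = 80, so the closed region contains I + B = 80 + 29 = 109 lattice points.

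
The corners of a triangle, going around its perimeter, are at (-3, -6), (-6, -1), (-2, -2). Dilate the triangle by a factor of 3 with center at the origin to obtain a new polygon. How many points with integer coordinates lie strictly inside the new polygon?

By the shoelace formula, twice the signed area is |((-3)·(-1) − (-6)·(-6)) + ((-6)·(-2) − (-2)·(-1)) + ((-2)·(-6) − (-3)·(-2))| = 17, so the area is 8.5.
The number of boundary lattice points is Σ gcd(|Δx|,|Δy|) = gcd(3,5) + gcd(4,1) + gcd(1,4) = 1+1+1 = 3.
Scaling by 3 multiplies the area by 3² = 9 (so the new area is 153/2) and multiplies the boundary lattice-point count by 3, giving 9.
By Pick's theorem, the interior count of the dilated polygon is 153/2 − 9/2 + 1 = 73.

73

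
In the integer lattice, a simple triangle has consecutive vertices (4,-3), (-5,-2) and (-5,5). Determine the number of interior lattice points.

28

By the shoelace formula, twice the signed area is |[4·(-2) − (-5)·(-3)] + [(-5)·5 − (-5)·(-2)] + [(-5)·(-3) − 4·5]| = 63, so the area is 31.5.
Along each edge there are gcd(|Δx|,|Δy|)+1 lattice points, so counting each shared vertex once the boundary has gcd(9,1) + gcd(0,7) + gcd(9,8) = 1+7+1 = 9.
Pick's theorem gives I = A − B/2 + 1 = 31.5 − 9/2 + 1 = 28.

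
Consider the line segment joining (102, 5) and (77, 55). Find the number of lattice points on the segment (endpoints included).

26

The number of lattice points on a segment between lattice points is gcd(|Δx|,|Δy|) + 1 = gcd(25,50) + 1 = 25 + 1 = 26.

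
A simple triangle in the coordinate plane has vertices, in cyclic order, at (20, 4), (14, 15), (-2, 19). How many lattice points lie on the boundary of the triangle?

Summing gcd(|Δx|,|Δy|) over the edges gives the boundary count: gcd(6,11) + gcd(16,4) + gcd(22,15) = 1+4+1 = 6.

6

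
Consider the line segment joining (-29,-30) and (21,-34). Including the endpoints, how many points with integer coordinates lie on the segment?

The number of lattice points on a segment between lattice points is gcd(|Δx|,|Δy|) + 1 = gcd(50,4) + 1 = 2 + 1 = 3.

3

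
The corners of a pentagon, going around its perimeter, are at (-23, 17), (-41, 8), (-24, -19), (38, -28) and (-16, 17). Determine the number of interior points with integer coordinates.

1585

The shoelace formula gives twice the area as |[(-23)·8 − (-41)·17] + [(-41)·(-19) − (-24)·8] + [(-24)·(-28) − 38·(-19)] + [38·17 − (-16)·(-28)] + [(-16)·17 − (-23)·17]| = 3195, so the area is 1597.5.
The number of boundary lattice points is Σ gcd(|Δx|,|Δy|) = gcd(18,9) + gcd(17,27) + gcd(62,9) + gcd(54,45) + gcd(7,0) = 9+1+1+9+7 = 27.
Pick's theorem gives I = A − B/2 + 1 = 1597.5 − 27/2 + 1 = 1585.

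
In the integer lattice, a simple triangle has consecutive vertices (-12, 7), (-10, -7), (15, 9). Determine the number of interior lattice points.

190

The shoelace formula gives twice the area as |((-12)·(-7) − (-10)·7) + ((-10)·9 − 15·(-7)) + (15·7 − (-12)·9)| = 382, so the area is 191.
Along each edge there are gcd(|Δx|,|Δy|)+1 lattice points, so counting each shared vertex once the boundary has gcd(2,14) + gcd(25,16) + gcd(27,2) = 2+1+1 = 4.
Pick's theorem gives I = A − B/2 + 1 = 191 − 4/2 + 1 = 190.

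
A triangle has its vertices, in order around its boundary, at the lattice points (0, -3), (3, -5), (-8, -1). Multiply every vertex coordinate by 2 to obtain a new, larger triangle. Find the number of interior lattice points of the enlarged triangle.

17

By the shoelace formula, twice the signed area is |(0·(-5) − 3·(-3)) + (3·(-1) − (-8)·(-5)) + ((-8)·(-3) − 0·(-1))| = 10, so the area is 5.
Along each edge there are gcd(|Δx|,|Δy|)+1 lattice points, so counting each shared vertex once the boundary has gcd(3,2) + gcd(11,4) + gcd(8,2) = 1+1+2 = 4.
Scaling by 2 multiplies the area by 2² = 4 (so the new area is 20) and multiplies the boundary lattice-point count by 2, giving 8.
By Pick's theorem, the interior count of the dilated polygon is 20 − 8/2 + 1 = 17.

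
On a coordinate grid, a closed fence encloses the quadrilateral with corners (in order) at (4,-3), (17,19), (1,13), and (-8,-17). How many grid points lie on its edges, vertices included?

8

Along each edge there are gcd(|Δx|,|Δy|)+1 lattice points, so counting each shared vertex once the boundary has gcd(13,22) + gcd(16,6) + gcd(9,30) + gcd(12,14) = 1+2+3+2 = 8.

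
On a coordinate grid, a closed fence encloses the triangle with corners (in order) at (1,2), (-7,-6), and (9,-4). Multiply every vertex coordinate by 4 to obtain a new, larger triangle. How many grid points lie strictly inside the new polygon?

873

Using the shoelace formula, 2A = |(1·(-6) − (-7)·2) + ((-7)·(-4) − 9·(-6)) + (9·2 − 1·(-4))| = 112, so the area is 56.
Along each edge there are gcd(|Δx|,|Δy|)+1 lattice points, so counting each shared vertex once the boundary has gcd(8,8) + gcd(16,2) + gcd(8,6) = 8+2+2 = 12.
Scaling by 4 multiplies the area by 4² = 16 (so the new area is 896) and multiplies the boundary lattice-point count by 4, giving 48.
By Pick's theorem, the interior count of the dilated polygon is 896 − 48/2 + 1 = 873.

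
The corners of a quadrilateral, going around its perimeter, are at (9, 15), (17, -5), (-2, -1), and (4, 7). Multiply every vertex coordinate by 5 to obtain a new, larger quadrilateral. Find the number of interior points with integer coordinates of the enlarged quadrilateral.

Using the shoelace formula, 2A = |(9·(-5) − 17·15) + (17·(-1) − (-2)·(-5)) + ((-2)·7 − 4·(-1)) + (4·15 − 9·7)| = 340, so the area is 170.
Summing gcd(|Δx|,|Δy|) over the edges gives the boundary count: gcd(8,20) + gcd(19,4) + gcd(6,8) + gcd(5,8) = 4+1+2+1 = 8.
Scaling by 5 multiplies the area by 5² = 25 (so the new area is 4250) and multiplies the boundary lattice-point count by 5, giving 40.
By Pick's theorem, the interior count of the dilated polygon is 4250 − 40/2 + 1 = 4231.

4231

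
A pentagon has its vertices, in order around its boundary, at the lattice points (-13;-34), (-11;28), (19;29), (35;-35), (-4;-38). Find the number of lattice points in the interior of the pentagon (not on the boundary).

Using the shoelace formula, 2A = |[(-13)·28 − (-11)·(-34)] + [(-11)·29 − 19·28] + [19·(-35) − 35·29] + [35·(-38) − (-4)·(-35)] + [(-4)·(-34) − (-13)·(-38)]| = 5097, so the area is 2548.5.
Summing gcd(|Δx|,|Δy|) over the edges gives the boundary count: gcd(2,62) + gcd(30,1) + gcd(16,64) + gcd(39,3) + gcd(9,4) = 2+1+16+3+1 = 23.
By Pick's theorem A = I + B/2 − 1, so I = 2548.5 − 23/2 + 1 = 2538.

2538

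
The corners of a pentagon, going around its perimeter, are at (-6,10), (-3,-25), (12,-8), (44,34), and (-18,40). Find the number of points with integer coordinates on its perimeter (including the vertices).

The number of boundary lattice points is Σ gcd(|Δx|,|Δy|) = gcd(3,35) + gcd(15,17) + gcd(32,42) + gcd(62,6) + gcd(12,30) = 1+1+2+2+6 = 12.

12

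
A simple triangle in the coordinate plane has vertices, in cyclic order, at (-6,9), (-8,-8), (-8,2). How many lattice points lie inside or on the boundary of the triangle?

Using the shoelace formula, 2A = |[(-6)·(-8) − (-8)·9] + [(-8)·2 − (-8)·(-8)] + [(-8)·9 − (-6)·2]| = 20, so the area is 10.
Summing gcd(|Δx|,|Δy|) over the edges gives the boundary count: gcd(2,17) + gcd(0,10) + gcd(2,7) = 1+10+1 = 12.
Pick's theorem gives I = A − B/2 + 1 = 10 − 12/2 + 1 = 5, so the closed region contains I + B = 5 + 12 = 17 lattice points.

17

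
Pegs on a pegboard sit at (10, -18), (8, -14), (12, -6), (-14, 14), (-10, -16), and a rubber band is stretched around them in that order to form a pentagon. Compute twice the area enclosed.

By the shoelace formula, twice the signed area is |(10·(-14) − 8·(-18)) + (8·(-6) − 12·(-14)) + (12·14 − (-14)·(-6)) + ((-14)·(-16) − (-10)·14) + ((-10)·(-18) − 10·(-16))| = 912, so the area is 456.

912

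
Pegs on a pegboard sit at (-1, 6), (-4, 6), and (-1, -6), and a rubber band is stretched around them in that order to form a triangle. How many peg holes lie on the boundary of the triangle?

18

The number of boundary lattice points is Σ gcd(|Δx|,|Δy|) = gcd(3,0) + gcd(3,12) + gcd(0,12) = 3+3+12 = 18.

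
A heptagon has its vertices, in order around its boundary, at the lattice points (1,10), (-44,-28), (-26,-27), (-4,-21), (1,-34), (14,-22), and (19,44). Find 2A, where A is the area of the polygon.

Using the shoelace formula, 2A = |(1·(-28) − (-44)·10) + ((-44)·(-27) − (-26)·(-28)) + ((-26)·(-21) − (-4)·(-27)) + ((-4)·(-34) − 1·(-21)) + (1·(-22) − 14·(-34)) + (14·44 − 19·(-22)) + (19·10 − 1·44)| = 3101, so the area is 1550.5.

3101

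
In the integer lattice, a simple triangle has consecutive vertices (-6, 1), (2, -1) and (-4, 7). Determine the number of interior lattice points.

24

Using the shoelace formula, 2A = |((-6)·(-1) − 2·1) + (2·7 − (-4)·(-1)) + ((-4)·1 − (-6)·7)| = 52, so the area is 26.
Summing gcd(|Δx|,|Δy|) over the edges gives the boundary count: gcd(8,2) + gcd(6,8) + gcd(2,6) = 2+2+2 = 6.
By Pick's theorem A = I + B/2 − 1, so I = 26 − 6/2 + 1 = 24.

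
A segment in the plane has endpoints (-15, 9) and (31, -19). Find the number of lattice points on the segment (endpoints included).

The number of lattice points on a segment between lattice points is gcd(|Δx|,|Δy|) + 1 = gcd(46,28) + 1 = 2 + 1 = 3.

3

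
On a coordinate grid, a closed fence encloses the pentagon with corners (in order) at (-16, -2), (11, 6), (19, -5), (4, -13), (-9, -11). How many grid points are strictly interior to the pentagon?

393

The shoelace formula gives twice the area as |[(-16)·6 − 11·(-2)] + [11·(-5) − 19·6] + [19·(-13) − 4·(-5)] + [4·(-11) − (-9)·(-13)] + [(-9)·(-2) − (-16)·(-11)]| = 789, so the area is 394.5.
Summing gcd(|Δx|,|Δy|) over the edges gives the boundary count: gcd(27,8) + gcd(8,11) + gcd(15,8) + gcd(13,2) + gcd(7,9) = 1+1+1+1+1 = 5.
By Pick's theorem A = I + B/2 − 1, so I = 394.5 − 5/2 + 1 = 393.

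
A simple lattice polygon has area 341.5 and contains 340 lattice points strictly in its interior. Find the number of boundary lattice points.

5

Pick's theorem gives A = I + B/2 − 1, so B = 2(A − I + 1) = 2(341.5 − 340 + 1) = 5.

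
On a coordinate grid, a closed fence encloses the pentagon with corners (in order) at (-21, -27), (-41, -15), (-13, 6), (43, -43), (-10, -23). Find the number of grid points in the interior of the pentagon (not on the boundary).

Using the shoelace formula, 2A = |[(-21)·(-15) − (-41)·(-27)] + [(-41)·6 − (-13)·(-15)] + [(-13)·(-43) − 43·6] + [43·(-23) − (-10)·(-43)] + [(-10)·(-27) − (-21)·(-23)]| = 2564, so the area is 1282.
Summing gcd(|Δx|,|Δy|) over the edges gives the boundary count: gcd(20,12) + gcd(28,21) + gcd(56,49) + gcd(53,20) + gcd(11,4) = 4+7+7+1+1 = 20.
Pick's theorem gives I = A − B/2 + 1 = 1282 − 20/2 + 1 = 1273.

1273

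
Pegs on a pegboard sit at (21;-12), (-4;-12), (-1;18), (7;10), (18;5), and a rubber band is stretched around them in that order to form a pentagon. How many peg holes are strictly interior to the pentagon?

Using the shoelace formula, 2A = |(21·(-12) − (-4)·(-12)) + ((-4)·18 − (-1)·(-12)) + ((-1)·10 − 7·18) + (7·5 − 18·10) + (18·(-12) − 21·5)| = 986, so the area is 493.
Summing gcd(|Δx|,|Δy|) over the edges gives the boundary count: gcd(25,0) + gcd(3,30) + gcd(8,8) + gcd(11,5) + gcd(3,17) = 25+3+8+1+1 = 38.
Pick's theorem gives I = A − B/2 + 1 = 493 − 38/2 + 1 = 475.

475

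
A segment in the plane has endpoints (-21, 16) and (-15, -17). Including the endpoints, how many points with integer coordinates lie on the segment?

4

The number of lattice points on a segment between lattice points is gcd(|Δx|,|Δy|) + 1 = gcd(6,33) + 1 = 3 + 1 = 4.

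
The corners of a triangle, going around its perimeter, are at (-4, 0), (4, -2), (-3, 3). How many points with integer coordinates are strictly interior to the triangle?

By the shoelace formula, twice the signed area is |((-4)·(-2) − 4·0) + (4·3 − (-3)·(-2)) + ((-3)·0 − (-4)·3)| = 26, so the area is 13.
The number of boundary lattice points is Σ gcd(|Δx|,|Δy|) = gcd(8,2) + gcd(7,5) + gcd(1,3) = 2+1+1 = 4.
By Pick's theorem A = I + B/2 − 1, so I = 13 − 4/2 + 1 = 12.

12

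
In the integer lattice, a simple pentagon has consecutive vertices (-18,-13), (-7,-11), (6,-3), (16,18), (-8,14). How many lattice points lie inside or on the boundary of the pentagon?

Using the shoelace formula, 2A = |[(-18)·(-11) − (-7)·(-13)] + [(-7)·(-3) − 6·(-11)] + [6·18 − 16·(-3)] + [16·14 − (-8)·18] + [(-8)·(-13) − (-18)·14]| = 1074, so the area is 537.
Summing gcd(|Δx|,|Δy|) over the edges gives the boundary count: gcd(11,2) + gcd(13,8) + gcd(10,21) + gcd(24,4) + gcd(10,27) = 1+1+1+4+1 = 8.
Pick's theorem gives I = A − B/2 + 1 = 537 − 8/2 + 1 = 534, so the closed region contains I + B = 534 + 8 = 542 lattice points.

542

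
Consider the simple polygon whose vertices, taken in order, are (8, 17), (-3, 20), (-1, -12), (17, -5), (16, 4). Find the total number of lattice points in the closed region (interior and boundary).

436

By the shoelace formula, twice the signed area is |(8·20 − (-3)·17) + ((-3)·(-12) − (-1)·20) + ((-1)·(-5) − 17·(-12)) + (17·4 − 16·(-5)) + (16·17 − 8·4)| = 864, so the area is 432.
Along each edge there are gcd(|Δx|,|Δy|)+1 lattice points, so counting each shared vertex once the boundary has gcd(11,3) + gcd(2,32) + gcd(18,7) + gcd(1,9) + gcd(8,13) = 1+2+1+1+1 = 6.
Pick's theorem gives I = A − B/2 + 1 = 432 − 6/2 + 1 = 430, so the closed region contains I + B = 430 + 6 = 436 lattice points.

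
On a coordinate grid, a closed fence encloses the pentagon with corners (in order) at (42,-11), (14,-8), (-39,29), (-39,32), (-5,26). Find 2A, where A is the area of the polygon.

2096

By the shoelace formula, twice the signed area is |(42·(-8) − 14·(-11)) + (14·29 − (-39)·(-8)) + ((-39)·32 − (-39)·29) + ((-39)·26 − (-5)·32) + ((-5)·(-11) − 42·26)| = 2096, so the area is 1048.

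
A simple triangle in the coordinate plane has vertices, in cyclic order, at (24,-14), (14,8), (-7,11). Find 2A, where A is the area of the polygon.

432

By the shoelace formula, twice the signed area is |(24·8 − 14·(-14)) + (14·11 − (-7)·8) + ((-7)·(-14) − 24·11)| = 432, so the area is 216.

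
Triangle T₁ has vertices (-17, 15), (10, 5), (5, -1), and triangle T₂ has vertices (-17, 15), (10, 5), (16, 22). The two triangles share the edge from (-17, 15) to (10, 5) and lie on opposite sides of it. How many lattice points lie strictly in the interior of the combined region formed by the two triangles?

364

The union is the simple quadrilateral with vertices (-17, 15), (5, -1), (10, 5), (16, 22) in order.
The shoelace formula gives twice the area as |[(-17)·(-1) − 5·15] + [5·5 − 10·(-1)] + [10·22 − 16·5] + [16·15 − (-17)·22]| = 731, so the area is 731/2.
Summing gcd(|Δx|,|Δy|) over the edges gives the boundary count: gcd(22,16) + gcd(5,6) + gcd(6,17) + gcd(33,7) = 2+1+1+1 = 5.
By Pick's theorem I = A − B/2 + 1 = 731/2 − 5/2 + 1 = 364.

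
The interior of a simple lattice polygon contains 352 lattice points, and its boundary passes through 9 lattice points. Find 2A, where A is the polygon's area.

711

By Pick's theorem, A = I + B/2 − 1 = 352 + 9/2 − 1 = 711/2.
Hence 2A = 711.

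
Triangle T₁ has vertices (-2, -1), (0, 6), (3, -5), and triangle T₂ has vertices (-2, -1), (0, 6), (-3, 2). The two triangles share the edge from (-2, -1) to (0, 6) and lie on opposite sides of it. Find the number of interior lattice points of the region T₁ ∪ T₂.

The union is the simple quadrilateral with vertices (-2, -1), (3, -5), (0, 6), (-3, 2) in order.
Using the shoelace formula, 2A = |[(-2)·(-5) − 3·(-1)] + [3·6 − 0·(-5)] + [0·2 − (-3)·6] + [(-3)·(-1) − (-2)·2]| = 56, so the area is 28.
Summing gcd(|Δx|,|Δy|) over the edges gives the boundary count: gcd(5,4) + gcd(3,11) + gcd(3,4) + gcd(1,3) = 1+1+1+1 = 4.
By Pick's theorem I = A − B/2 + 1 = 28 − 4/2 + 1 = 27.

27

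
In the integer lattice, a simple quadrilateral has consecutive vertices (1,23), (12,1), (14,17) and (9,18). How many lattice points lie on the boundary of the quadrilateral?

The number of boundary lattice points is Σ gcd(|Δx|,|Δy|) = gcd(11,22) + gcd(2,16) + gcd(5,1) + gcd(8,5) = 11+2+1+1 = 15.

15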